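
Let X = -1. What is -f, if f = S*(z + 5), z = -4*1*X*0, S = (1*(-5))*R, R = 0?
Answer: 0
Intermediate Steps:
S = 0 (S = (1*(-5))*0 = -5*0 = 0)
z = 0 (z = -4*1*(-1)*0 = -(-4)*0 = -4*0 = 0)
f = 0 (f = 0*(0 + 5) = 0*5 = 0)
-f = -1*0 = 0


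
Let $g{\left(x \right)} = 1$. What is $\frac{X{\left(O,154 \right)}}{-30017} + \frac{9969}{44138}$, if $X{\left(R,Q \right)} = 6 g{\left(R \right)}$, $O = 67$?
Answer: $\frac{298974645}{1324890346} \approx 0.22566$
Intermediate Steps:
$X{\left(R,Q \right)} = 6$ ($X{\left(R,Q \right)} = 6 \cdot 1 = 6$)
$\frac{X{\left(O,154 \right)}}{-30017} + \frac{9969}{44138} = \frac{6}{-30017} + \frac{9969}{44138} = 6 \left(- \frac{1}{30017}\right) + 9969 \cdot \frac{1}{44138} = - \frac{6}{30017} + \frac{9969}{44138} = \frac{298974645}{1324890346}$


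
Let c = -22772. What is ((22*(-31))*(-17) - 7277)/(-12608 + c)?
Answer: -4317/35380 ≈ -0.12202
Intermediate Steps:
((22*(-31))*(-17) - 7277)/(-12608 + c) = ((22*(-31))*(-17) - 7277)/(-12608 - 22772) = (-682*(-17) - 7277)/(-35380) = (11594 - 7277)*(-1/35380) = 4317*(-1/35380) = -4317/35380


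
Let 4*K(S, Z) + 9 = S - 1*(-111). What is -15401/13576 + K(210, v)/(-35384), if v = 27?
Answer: -68250989/60046648 ≈ -1.1366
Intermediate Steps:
K(S, Z) = 51/2 + S/4 (K(S, Z) = -9/4 + (S - 1*(-111))/4 = -9/4 + (S + 111)/4 = -9/4 + (111 + S)/4 = -9/4 + (111/4 + S/4) = 51/2 + S/4)
-15401/13576 + K(210, v)/(-35384) = -15401/13576 + (51/2 + (¼)*210)/(-35384) = -15401*1/13576 + (51/2 + 105/2)*(-1/35384) = -15401/13576 + 78*(-1/35384) = -15401/13576 - 39/17692 = -68250989/60046648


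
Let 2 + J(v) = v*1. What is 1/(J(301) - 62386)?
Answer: -1/62087 ≈ -1.6106e-5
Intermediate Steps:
J(v) = -2 + v (J(v) = -2 + v*1 = -2 + v)
1/(J(301) - 62386) = 1/((-2 + 301) - 62386) = 1/(299 - 62386) = 1/(-62087) = -1/62087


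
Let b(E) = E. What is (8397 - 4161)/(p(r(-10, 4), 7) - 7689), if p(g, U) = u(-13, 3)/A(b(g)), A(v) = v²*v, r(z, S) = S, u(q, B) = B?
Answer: -90368/164031 ≈ -0.55092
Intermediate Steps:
A(v) = v³
p(g, U) = 3/g³ (p(g, U) = 3/(g³) = 3/g³)
(8397 - 4161)/(p(r(-10, 4), 7) - 7689) = (8397 - 4161)/(3/4³ - 7689) = 4236/(3*(1/64) - 7689) = 4236/(3/64 - 7689) = 4236/(-492093/64) = 4236*(-64/492093) = -90368/164031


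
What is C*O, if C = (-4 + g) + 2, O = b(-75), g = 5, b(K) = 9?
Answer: 27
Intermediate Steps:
O = 9
C = 3 (C = (-4 + 5) + 2 = 1 + 2 = 3)
C*O = 3*9 = 27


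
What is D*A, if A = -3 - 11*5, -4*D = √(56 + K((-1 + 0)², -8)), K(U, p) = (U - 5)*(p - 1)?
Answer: 29*√23 ≈ 139.08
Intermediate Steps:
K(U, p) = (-1 + p)*(-5 + U) (K(U, p) = (-5 + U)*(-1 + p) = (-1 + p)*(-5 + U))
D = -√23/2 (D = -√(56 + (5 - (-1 + 0)² - 5*(-8) + (-1 + 0)²*(-8)))/4 = -√(56 + (5 - 1*(-1)² + 40 + (-1)²*(-8)))/4 = -√(56 + (5 - 1*1 + 40 + 1*(-8)))/4 = -√(56 + (5 - 1 + 40 - 8))/4 = -√(56 + 36)/4 = -√23/2 ≈ -2.3979)
A = -58 (A = -3 - 55 = -58)
D*A = -√23/2*(-58) = 29*√23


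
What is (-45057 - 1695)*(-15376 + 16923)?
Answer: -72325344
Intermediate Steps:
(-45057 - 1695)*(-15376 + 16923) = -46752*1547 = -72325344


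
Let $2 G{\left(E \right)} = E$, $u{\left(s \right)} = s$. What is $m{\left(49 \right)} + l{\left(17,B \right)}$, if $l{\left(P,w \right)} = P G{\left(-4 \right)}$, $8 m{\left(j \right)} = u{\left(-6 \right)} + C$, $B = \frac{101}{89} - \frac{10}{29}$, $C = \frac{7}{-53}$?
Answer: $- \frac{14741}{424} \approx -34.766$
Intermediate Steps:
$G{\left(E \right)} = \frac{E}{2}$
$C = - \frac{7}{53}$ ($C = 7 \left(- \frac{1}{53}\right) = - \frac{7}{53} \approx -0.13208$)
$B = \frac{2039}{2581}$ ($B = 101 \cdot \frac{1}{89} - \frac{10}{29} = \frac{101}{89} - \frac{10}{29} = \frac{2039}{2581} \approx 0.79$)
$m{\left(j \right)} = - \frac{325}{424}$ ($m{\left(j \right)} = \frac{-6 - \frac{7}{53}}{8} = \frac{1}{8} \left(- \frac{325}{53}\right) = - \frac{325}{424}$)
$l{\left(P,w \right)} = - 2 P$ ($l{\left(P,w \right)} = P \frac{1}{2} \left(-4\right) = P \left(-2\right) = - 2 P$)
$m{\left(49 \right)} + l{\left(17,B \right)} = - \frac{325}{424} - 34 = - \frac{14741}{424}$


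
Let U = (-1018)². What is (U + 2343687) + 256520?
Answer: 3636531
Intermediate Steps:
U = 1036324
(U + 2343687) + 256520 = (1036324 + 2343687) + 256520 = 3380011 + 256520 = 3636531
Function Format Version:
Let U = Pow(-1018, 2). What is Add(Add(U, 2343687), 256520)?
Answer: 3636531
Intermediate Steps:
U = 1036324
Add(Add(U, 2343687), 256520) = Add(Add(1036324, 2343687), 256520) = Add(3380011, 256520) = 3636531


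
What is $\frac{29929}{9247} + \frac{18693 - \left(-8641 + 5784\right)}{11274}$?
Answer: $\frac{268346198}{52125339} \approx 5.1481$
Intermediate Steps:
$\frac{29929}{9247} + \frac{18693 - \left(-8641 + 5784\right)}{11274} = 29929 \cdot \frac{1}{9247} + \left(18693 - -2857\right) \frac{1}{11274} = \frac{29929}{9247} + \left(18693 + 2857\right) \frac{1}{11274} = \frac{29929}{9247} + 21550 \cdot \frac{1}{11274} = \frac{29929}{9247} + \frac{10775}{5637} = \frac{268346198}{52125339}$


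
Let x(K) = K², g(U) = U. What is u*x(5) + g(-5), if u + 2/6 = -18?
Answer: -1390/3 ≈ -463.33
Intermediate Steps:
u = -55/3 (u = -⅓ - 18 = -55/3 ≈ -18.333)
u*x(5) + g(-5) = -55/3*5² - 5 = -55/3*25 - 5 = -1375/3 - 5 = -1390/3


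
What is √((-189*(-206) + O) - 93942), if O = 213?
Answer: I*√54795 ≈ 234.08*I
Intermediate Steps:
√((-189*(-206) + O) - 93942) = √((-189*(-206) + 213) - 93942) = √((38934 + 213) - 93942) = √(39147 - 93942) = √(-54795) = I*√54795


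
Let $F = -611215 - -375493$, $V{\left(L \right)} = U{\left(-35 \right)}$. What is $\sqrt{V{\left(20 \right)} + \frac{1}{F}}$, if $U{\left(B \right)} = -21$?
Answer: $\frac{i \sqrt{1166862322686}}{235722} \approx 4.5826 i$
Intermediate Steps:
$V{\left(L \right)} = -21$
$F = -235722$ ($F = -611215 + 375493 = -235722$)
$\sqrt{V{\left(20 \right)} + \frac{1}{F}} = \sqrt{-21 + \frac{1}{-235722}} = \sqrt{-21 - \frac{1}{235722}} = \sqrt{- \frac{4950163}{235722}} = \frac{i \sqrt{1166862322686}}{235722}$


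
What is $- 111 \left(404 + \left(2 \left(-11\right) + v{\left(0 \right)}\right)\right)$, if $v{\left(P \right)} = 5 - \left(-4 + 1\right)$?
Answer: $-43290$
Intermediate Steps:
$v{\left(P \right)} = 8$ ($v{\left(P \right)} = 5 - -3 = 5 + 3 = 8$)
$- 111 \left(404 + \left(2 \left(-11\right) + v{\left(0 \right)}\right)\right) = - 111 \left(404 + \left(2 \left(-11\right) + 8\right)\right) = - 111 \left(404 + \left(-22 + 8\right)\right) = - 111 \left(404 - 14\right) = \left(-111\right) 390 = -43290$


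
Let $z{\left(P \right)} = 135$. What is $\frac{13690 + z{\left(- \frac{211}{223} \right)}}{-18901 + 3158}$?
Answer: $- \frac{1975}{2249} \approx -0.87817$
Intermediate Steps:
$\frac{13690 + z{\left(- \frac{211}{223} \right)}}{-18901 + 3158} = \frac{13690 + 135}{-18901 + 3158} = \frac{13825}{-15743} = 13825 \left(- \frac{1}{15743}\right) = - \frac{1975}{2249}$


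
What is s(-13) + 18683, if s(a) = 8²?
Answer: 18747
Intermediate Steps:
s(a) = 64
s(-13) + 18683 = 64 + 18683 = 18747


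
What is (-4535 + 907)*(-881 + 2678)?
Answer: -6519516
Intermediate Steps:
(-4535 + 907)*(-881 + 2678) = -3628*1797 = -6519516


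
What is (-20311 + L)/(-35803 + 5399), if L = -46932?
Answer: 6113/2764 ≈ 2.2117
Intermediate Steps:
(-20311 + L)/(-35803 + 5399) = (-20311 - 46932)/(-35803 + 5399) = -67243/(-30404) = -67243*(-1/30404) = 6113/2764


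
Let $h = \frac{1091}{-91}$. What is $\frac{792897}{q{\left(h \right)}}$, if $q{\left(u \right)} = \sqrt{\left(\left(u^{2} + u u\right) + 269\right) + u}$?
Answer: $\frac{72153627 \sqrt{4508870}}{4508870} \approx 33980.0$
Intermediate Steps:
$h = - \frac{1091}{91}$ ($h = 1091 \left(- \frac{1}{91}\right) = - \frac{1091}{91} \approx -11.989$)
$q{\left(u \right)} = \sqrt{269 + u + 2 u^{2}}$ ($q{\left(u \right)} = \sqrt{\left(\left(u^{2} + u^{2}\right) + 269\right) + u} = \sqrt{\left(2 u^{2} + 269\right) + u} = \sqrt{\left(269 + 2 u^{2}\right) + u} = \sqrt{269 + u + 2 u^{2}}$)
$\frac{792897}{q{\left(h \right)}} = \frac{792897}{\sqrt{269 - \frac{1091}{91} + 2 \left(- \frac{1091}{91}\right)^{2}}} = \frac{792897}{\sqrt{269 - \frac{1091}{91} + 2 \cdot \frac{1190281}{8281}}} = \frac{792897}{\sqrt{269 - \frac{1091}{91} + \frac{2380562}{8281}}} = \frac{792897}{\sqrt{\frac{4508870}{8281}}} = \frac{792897}{\frac{1}{91} \sqrt{4508870}} = 792897 \frac{91 \sqrt{4508870}}{4508870} = \frac{72153627 \sqrt{4508870}}{4508870}$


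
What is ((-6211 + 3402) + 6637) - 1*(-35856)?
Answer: 39684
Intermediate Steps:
((-6211 + 3402) + 6637) - 1*(-35856) = (-2809 + 6637) + 35856 = 3828 + 35856 = 39684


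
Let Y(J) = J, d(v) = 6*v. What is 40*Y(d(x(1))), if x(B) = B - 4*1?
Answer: -720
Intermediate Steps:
x(B) = -4 + B (x(B) = B - 4 = -4 + B)
40*Y(d(x(1))) = 40*(6*(-4 + 1)) = 40*(6*(-3)) = 40*(-18) = -720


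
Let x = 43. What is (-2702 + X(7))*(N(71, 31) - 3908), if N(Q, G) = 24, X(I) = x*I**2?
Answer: 2310980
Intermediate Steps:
X(I) = 43*I**2
(-2702 + X(7))*(N(71, 31) - 3908) = (-2702 + 43*7**2)*(24 - 3908) = (-2702 + 43*49)*(-3884) = (-2702 + 2107)*(-3884) = -595*(-3884) = 2310980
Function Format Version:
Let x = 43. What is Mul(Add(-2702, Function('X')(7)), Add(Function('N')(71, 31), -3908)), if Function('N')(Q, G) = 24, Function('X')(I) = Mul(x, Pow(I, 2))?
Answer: 2310980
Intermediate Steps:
Function('X')(I) = Mul(43, Pow(I, 2))
Mul(Add(-2702, Function('X')(7)), Add(Function('N')(71, 31), -3908)) = Mul(Add(-2702, Mul(43, Pow(7, 2))), Add(24, -3908)) = Mul(Add(-2702, Mul(43, 49)), -3884) = Mul(Add(-2702, 2107), -3884) = Mul(-595, -3884) = 2310980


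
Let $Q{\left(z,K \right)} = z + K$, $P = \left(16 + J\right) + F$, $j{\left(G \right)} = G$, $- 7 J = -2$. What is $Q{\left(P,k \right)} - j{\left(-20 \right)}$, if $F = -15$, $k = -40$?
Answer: $- \frac{131}{7} \approx -18.714$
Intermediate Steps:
$J = \frac{2}{7}$ ($J = \left(- \frac{1}{7}\right) \left(-2\right) = \frac{2}{7} \approx 0.28571$)
$P = \frac{9}{7}$ ($P = \left(16 + \frac{2}{7}\right) - 15 = \frac{114}{7} - 15 = \frac{9}{7} \approx 1.2857$)
$Q{\left(z,K \right)} = K + z$
$Q{\left(P,k \right)} - j{\left(-20 \right)} = \left(-40 + \frac{9}{7}\right) - -20 = - \frac{271}{7} + 20 = - \frac{131}{7}$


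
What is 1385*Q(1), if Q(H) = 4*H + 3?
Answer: 9695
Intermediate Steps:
Q(H) = 3 + 4*H
1385*Q(1) = 1385*(3 + 4*1) = 1385*(3 + 4) = 1385*7 = 9695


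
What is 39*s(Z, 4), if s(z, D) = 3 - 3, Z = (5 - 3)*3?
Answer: 0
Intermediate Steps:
Z = 6 (Z = 2*3 = 6)
s(z, D) = 0
39*s(Z, 4) = 39*0 = 0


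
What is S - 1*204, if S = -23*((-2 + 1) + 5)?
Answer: -296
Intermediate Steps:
S = -92 (S = -23*(-1 + 5) = -23*4 = -92)
S - 1*204 = -92 - 1*204 = -92 - 204 = -296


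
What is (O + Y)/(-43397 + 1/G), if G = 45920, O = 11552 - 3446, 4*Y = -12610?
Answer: -227464720/1992790239 ≈ -0.11414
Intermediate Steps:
Y = -6305/2 (Y = (¼)*(-12610) = -6305/2 ≈ -3152.5)
O = 8106
(O + Y)/(-43397 + 1/G) = (8106 - 6305/2)/(-43397 + 1/45920) = 9907/(2*(-43397 + 1/45920)) = 9907/(2*(-1992790239/45920)) = (9907/2)*(-45920/1992790239) = -227464720/1992790239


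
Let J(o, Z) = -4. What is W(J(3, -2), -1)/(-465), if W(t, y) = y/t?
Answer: -1/1860 ≈ -0.00053763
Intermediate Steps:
W(J(3, -2), -1)/(-465) = -1/(-4)/(-465) = -1*(-1/4)*(-1/465) = (1/4)*(-1/465) = -1/1860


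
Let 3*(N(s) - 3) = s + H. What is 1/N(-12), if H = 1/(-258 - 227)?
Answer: -1455/1456 ≈ -0.99931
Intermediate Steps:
H = -1/485 (H = 1/(-485) = -1/485 ≈ -0.0020619)
N(s) = 4364/1455 + s/3 (N(s) = 3 + (s - 1/485)/3 = 3 + (-1/485 + s)/3 = 3 + (-1/1455 + s/3) = 4364/1455 + s/3)
1/N(-12) = 1/(4364/1455 + (⅓)*(-12)) = 1/(4364/1455 - 4) = 1/(-1456/1455) = -1455/1456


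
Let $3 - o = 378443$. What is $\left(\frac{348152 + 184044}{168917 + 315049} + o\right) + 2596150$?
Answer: $\frac{76664055004}{34569} \approx 2.2177 \cdot 10^{6}$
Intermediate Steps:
$o = -378440$ ($o = 3 - 378443 = -378440$)
$\left(\frac{348152 + 184044}{168917 + 315049} + o\right) + 2596150 = \left(\frac{348152 + 184044}{168917 + 315049} - 378440\right) + 2596150 = \left(\frac{532196}{483966} - 378440\right) + 2596150 = \left(532196 \cdot \frac{1}{483966} - 378440\right) + 2596150 = \left(\frac{38014}{34569} - 378440\right) + 2596150 = - \frac{13082254346}{34569} + 2596150 = \frac{76664055004}{34569}$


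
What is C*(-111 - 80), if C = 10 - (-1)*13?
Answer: -4393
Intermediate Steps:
C = 23 (C = 10 - 1*(-13) = 10 + 13 = 23)
C*(-111 - 80) = 23*(-111 - 80) = 23*(-191) = -4393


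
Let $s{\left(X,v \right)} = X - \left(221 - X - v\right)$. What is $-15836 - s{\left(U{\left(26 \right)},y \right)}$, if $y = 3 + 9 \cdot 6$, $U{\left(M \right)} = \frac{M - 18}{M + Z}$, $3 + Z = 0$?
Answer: $- \frac{360472}{23} \approx -15673.0$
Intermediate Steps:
$Z = -3$ ($Z = -3 + 0 = -3$)
$U{\left(M \right)} = \frac{-18 + M}{-3 + M}$ ($U{\left(M \right)} = \frac{M - 18}{M - 3} = \frac{M - 18}{-3 + M} = \frac{-18 + M}{-3 + M}$)
$y = 57$ ($y = 3 + 54 = 57$)
$s{\left(X,v \right)} = -221 + v + 2 X$ ($s{\left(X,v \right)} = X + \left(-221 + X + v\right) = -221 + v + 2 X$)
$-15836 - s{\left(U{\left(26 \right)},y \right)} = -15836 - \left(-221 + 57 + 2 \frac{-18 + 26}{-3 + 26}\right) = -15836 - \left(-221 + 57 + 2 \cdot \frac{1}{23} \cdot 8\right) = -15836 - \left(-221 + 57 + 2 \cdot \frac{8}{23}\right) = -15836 - \left(-221 + 57 + \frac{16}{23}\right) = -15836 - - \frac{3756}{23} = -15836 + \frac{3756}{23} = - \frac{360472}{23}$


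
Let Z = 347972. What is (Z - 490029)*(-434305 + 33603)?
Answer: 56922524014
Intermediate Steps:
(Z - 490029)*(-434305 + 33603) = (347972 - 490029)*(-434305 + 33603) = -142057*(-400702) = 56922524014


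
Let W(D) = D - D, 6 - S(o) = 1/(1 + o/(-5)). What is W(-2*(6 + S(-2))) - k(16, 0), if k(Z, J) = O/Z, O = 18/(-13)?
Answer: 9/104 ≈ 0.086538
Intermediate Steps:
S(o) = 6 - 1/(1 - o/5) (S(o) = 6 - 1/(1 + o/(-5)) = 6 - 1/(1 + o*(-⅕)) = 6 - 1/(1 - o/5))
O = -18/13 (O = 18*(-1/13) = -18/13 ≈ -1.3846)
k(Z, J) = -18/(13*Z)
W(D) = 0
W(-2*(6 + S(-2))) - k(16, 0) = 0 - (-18)/(13*16) = 0 - 1*(-9/104) = 0 + 9/104 = 9/104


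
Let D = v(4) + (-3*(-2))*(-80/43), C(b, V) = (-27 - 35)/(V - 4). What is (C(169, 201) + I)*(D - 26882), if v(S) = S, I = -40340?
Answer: 9188640159828/8471 ≈ 1.0847e+9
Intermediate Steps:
C(b, V) = -62/(-4 + V)
D = -308/43 (D = 4 + (-3*(-2))*(-80/43) = 4 + 6*(-80*1/43) = 4 + 6*(-80/43) = 4 - 480/43 = -308/43 ≈ -7.1628)
(C(169, 201) + I)*(D - 26882) = (-62/(-4 + 201) - 40340)*(-308/43 - 26882) = (-62/197 - 40340)*(-1156234/43) = -7947042/197*(-1156234/43) = 9188640159828/8471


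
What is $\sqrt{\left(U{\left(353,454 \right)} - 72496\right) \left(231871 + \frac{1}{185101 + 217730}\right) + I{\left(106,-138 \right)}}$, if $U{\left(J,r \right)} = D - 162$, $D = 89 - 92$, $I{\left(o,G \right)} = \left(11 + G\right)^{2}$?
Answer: $\frac{i \sqrt{303774034563808794557}}{134277} \approx 1.298 \cdot 10^{5} i$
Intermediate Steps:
$D = -3$
$U{\left(J,r \right)} = -165$ ($U{\left(J,r \right)} = -3 - 162 = -165$)
$\sqrt{\left(U{\left(353,454 \right)} - 72496\right) \left(231871 + \frac{1}{185101 + 217730}\right) + I{\left(106,-138 \right)}} = \sqrt{\left(-165 - 72496\right) \left(231871 + \frac{1}{185101 + 217730}\right) + \left(11 - 138\right)^{2}} = \sqrt{- 72661 \left(231871 + \frac{1}{402831}\right) + \left(-127\right)^{2}} = \sqrt{- 72661 \left(231871 + \frac{1}{402831}\right) + 16129} = \sqrt{\left(-72661\right) \frac{93404826802}{402831} + 16129} = \sqrt{- \frac{6786888120260122}{402831} + 16129} = \sqrt{- \frac{6786881622998923}{402831}} = \frac{i \sqrt{303774034563808794557}}{134277}$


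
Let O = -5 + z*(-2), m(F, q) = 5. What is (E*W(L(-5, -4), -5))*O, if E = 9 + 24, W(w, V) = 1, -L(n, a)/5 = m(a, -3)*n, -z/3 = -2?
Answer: -561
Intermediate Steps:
z = 6 (z = -3*(-2) = 6)
L(n, a) = -25*n
E = 33
O = -17 (O = -5 + 6*(-2) = -5 - 12 = -17)
(E*W(L(-5, -4), -5))*O = (33*1)*(-17) = 33*(-17) = -561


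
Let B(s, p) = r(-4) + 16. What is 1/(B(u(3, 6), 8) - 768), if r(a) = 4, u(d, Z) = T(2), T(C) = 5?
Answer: -1/748 ≈ -0.0013369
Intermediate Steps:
u(d, Z) = 5
B(s, p) = 20 (B(s, p) = 4 + 16 = 20)
1/(B(u(3, 6), 8) - 768) = 1/(20 - 768) = 1/(-748) = -1/748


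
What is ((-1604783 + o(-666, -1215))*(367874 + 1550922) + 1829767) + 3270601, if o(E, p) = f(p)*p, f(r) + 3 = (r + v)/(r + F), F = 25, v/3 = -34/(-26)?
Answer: -4756444439618776/1547 ≈ -3.0746e+12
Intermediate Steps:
v = 51/13 (v = 3*(-34/(-26)) = 3*(-34*(-1/26)) = 3*(17/13) = 51/13 ≈ 3.9231)
f(r) = -3 + (51/13 + r)/(25 + r) (f(r) = -3 + (r + 51/13)/(r + 25) = -3 + (51/13 + r)/(25 + r))
o(E, p) = 2*p*(-462 - 13*p)/(13*(25 + p)) (o(E, p) = (2*(-462 - 13*p)/(13*(25 + p)))*p = 2*p*(-462 - 13*p)/(13*(25 + p)))
((-1604783 + o(-666, -1215))*(367874 + 1550922) + 1829767) + 3270601 = ((-1604783 - 2*(-1215)*(462 + 13*(-1215))/(325 + 13*(-1215)))*(367874 + 1550922) + 1829767) + 3270601 = ((-1604783 - 2*(-1215)*(462 - 15795)/(325 - 15795))*1918796 + 1829767) + 3270601 = ((-1604783 - 2*(-1215)*(-15333)/(-15470))*1918796 + 1829767) + 3270601 = ((-1604783 - 2*(-1215)*(-1/15470)*(-15333))*1918796 + 1829767) + 3270601 = ((-1604783 + 3725919/1547)*1918796 + 1829767) + 3270601 = (-2478873382/1547*1918796 + 1829767) + 3270601 = (-4756452329888072/1547 + 1829767) + 3270601 = -4756449499238523/1547 + 3270601 = -4756444439618776/1547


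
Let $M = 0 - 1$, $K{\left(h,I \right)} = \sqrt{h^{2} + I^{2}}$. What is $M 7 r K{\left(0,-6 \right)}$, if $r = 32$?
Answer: $-1344$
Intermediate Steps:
$K{\left(h,I \right)} = \sqrt{I^{2} + h^{2}}$
$M = -1$
$M 7 r K{\left(0,-6 \right)} = \left(-1\right) 7 \cdot 32 \sqrt{\left(-6\right)^{2} + 0^{2}} = \left(-7\right) 32 \sqrt{36 + 0} = - 224 \sqrt{36} = \left(-224\right) 6 = -1344$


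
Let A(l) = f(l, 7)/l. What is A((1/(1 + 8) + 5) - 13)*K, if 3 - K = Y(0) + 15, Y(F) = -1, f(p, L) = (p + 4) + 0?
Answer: -385/71 ≈ -5.4225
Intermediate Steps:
f(p, L) = 4 + p (f(p, L) = (4 + p) + 0 = 4 + p)
A(l) = (4 + l)/l
K = -11 (K = 3 - (-1 + 15) = 3 - 1*14 = 3 - 14 = -11)
A((1/(1 + 8) + 5) - 13)*K = ((4 + ((1/(1 + 8) + 5) - 13))/((1/(1 + 8) + 5) - 13))*(-11) = ((4 + ((1/9 + 5) - 13))/((1/9 + 5) - 13))*(-11) = ((4 + ((⅑ + 5) - 13))/((⅑ + 5) - 13))*(-11) = ((4 + (46/9 - 13))/(46/9 - 13))*(-11) = ((4 - 71/9)/(-71/9))*(-11) = -9/71*(-35/9)*(-11) = (35/71)*(-11) = -385/71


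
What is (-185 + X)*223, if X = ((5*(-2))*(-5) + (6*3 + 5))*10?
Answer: 121535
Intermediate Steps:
X = 730 (X = (-10*(-5) + (18 + 5))*10 = (50 + 23)*10 = 73*10 = 730)
(-185 + X)*223 = (-185 + 730)*223 = 545*223 = 121535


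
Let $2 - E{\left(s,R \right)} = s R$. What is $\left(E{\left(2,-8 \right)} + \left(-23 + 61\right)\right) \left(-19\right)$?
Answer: $-1064$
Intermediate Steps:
$E{\left(s,R \right)} = 2 - R s$ ($E{\left(s,R \right)} = 2 - s R = 2 - R s$)
$\left(E{\left(2,-8 \right)} + \left(-23 + 61\right)\right) \left(-19\right) = \left(\left(2 - \left(-8\right) 2\right) + \left(-23 + 61\right)\right) \left(-19\right) = \left(\left(2 + 16\right) + 38\right) \left(-19\right) = \left(18 + 38\right) \left(-19\right) = 56 \left(-19\right) = -1064$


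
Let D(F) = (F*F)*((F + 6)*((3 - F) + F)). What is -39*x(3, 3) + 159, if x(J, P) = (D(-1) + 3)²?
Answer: -12477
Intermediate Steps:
D(F) = F²*(18 + 3*F) (D(F) = F²*((6 + F)*3) = F²*(18 + 3*F))
x(J, P) = 324 (x(J, P) = (3*(-1)²*(6 - 1) + 3)² = (3*1*5 + 3)² = (15 + 3)² = 18² = 324)
-39*x(3, 3) + 159 = -39*324 + 159 = -12636 + 159 = -12477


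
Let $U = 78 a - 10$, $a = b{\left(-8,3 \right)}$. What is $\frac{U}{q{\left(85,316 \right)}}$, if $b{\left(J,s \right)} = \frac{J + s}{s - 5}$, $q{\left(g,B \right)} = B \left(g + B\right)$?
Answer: $\frac{185}{126716} \approx 0.00146$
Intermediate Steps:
$q{\left(g,B \right)} = B \left(B + g\right)$
$b{\left(J,s \right)} = \frac{J + s}{-5 + s}$
$a = \frac{5}{2}$ ($a = \frac{-8 + 3}{-5 + 3} = \frac{1}{-2} \left(-5\right) = \left(- \frac{1}{2}\right) \left(-5\right) = \frac{5}{2} \approx 2.5$)
$U = 185$ ($U = 78 \cdot \frac{5}{2} - 10 = 195 - 10 = 185$)
$\frac{U}{q{\left(85,316 \right)}} = \frac{185}{316 \left(316 + 85\right)} = \frac{185}{316 \cdot 401} = \frac{185}{126716}$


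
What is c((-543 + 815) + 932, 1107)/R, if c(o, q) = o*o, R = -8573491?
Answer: -1449616/8573491 ≈ -0.16908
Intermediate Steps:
c(o, q) = o²
c((-543 + 815) + 932, 1107)/R = ((-543 + 815) + 932)²/(-8573491) = (272 + 932)²*(-1/8573491) = 1204²*(-1/8573491) = 1449616*(-1/8573491) = -1449616/8573491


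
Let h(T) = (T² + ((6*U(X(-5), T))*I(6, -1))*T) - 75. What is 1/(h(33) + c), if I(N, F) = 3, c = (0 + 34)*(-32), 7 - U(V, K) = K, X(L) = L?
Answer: -1/15518 ≈ -6.4441e-5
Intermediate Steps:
U(V, K) = 7 - K
c = -1088 (c = 34*(-32) = -1088)
h(T) = -75 + T² + T*(126 - 18*T) (h(T) = (T² + ((6*(7 - T))*3)*T) - 75 = (T² + ((42 - 6*T)*3)*T) - 75 = (T² + (126 - 18*T)*T) - 75 = (T² + T*(126 - 18*T)) - 75 = -75 + T² + T*(126 - 18*T))
1/(h(33) + c) = 1/((-75 - 17*33² + 126*33) - 1088) = 1/((-75 - 17*1089 + 4158) - 1088) = 1/((-75 - 18513 + 4158) - 1088) = 1/(-14430 - 1088) = 1/(-15518) = -1/15518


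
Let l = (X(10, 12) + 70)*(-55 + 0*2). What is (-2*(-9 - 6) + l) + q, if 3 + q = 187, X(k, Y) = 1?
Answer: -3691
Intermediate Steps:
q = 184 (q = -3 + 187 = 184)
l = -3905 (l = (1 + 70)*(-55 + 0*2) = 71*(-55 + 0) = 71*(-55) = -3905)
(-2*(-9 - 6) + l) + q = (-2*(-9 - 6) - 3905) + 184 = (-2*(-15) - 3905) + 184 = (30 - 3905) + 184 = -3875 + 184 = -3691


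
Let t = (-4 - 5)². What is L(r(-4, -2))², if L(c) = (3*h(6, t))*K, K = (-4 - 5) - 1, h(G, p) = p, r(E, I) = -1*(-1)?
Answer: 5904900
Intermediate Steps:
t = 81 (t = (-9)² = 81)
r(E, I) = 1
K = -10 (K = -9 - 1 = -10)
L(c) = -2430 (L(c) = (3*81)*(-10) = 243*(-10) = -2430)
L(r(-4, -2))² = (-2430)² = 5904900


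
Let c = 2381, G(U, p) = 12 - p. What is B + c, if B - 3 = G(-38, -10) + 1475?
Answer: 3881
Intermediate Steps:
B = 1500 (B = 3 + ((12 - 1*(-10)) + 1475) = 3 + ((12 + 10) + 1475) = 3 + (22 + 1475) = 3 + 1497 = 1500)
B + c = 1500 + 2381 = 3881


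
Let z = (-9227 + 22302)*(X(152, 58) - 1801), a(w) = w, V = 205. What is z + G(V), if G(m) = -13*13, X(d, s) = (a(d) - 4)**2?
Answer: 262846556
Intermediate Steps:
X(d, s) = (-4 + d)**2 (X(d, s) = (d - 4)**2 = (-4 + d)**2)
G(m) = -169
z = 262846725 (z = (-9227 + 22302)*((-4 + 152)**2 - 1801) = 13075*(148**2 - 1801) = 13075*(21904 - 1801) = 13075*20103 = 262846725)
z + G(V) = 262846725 - 169 = 262846556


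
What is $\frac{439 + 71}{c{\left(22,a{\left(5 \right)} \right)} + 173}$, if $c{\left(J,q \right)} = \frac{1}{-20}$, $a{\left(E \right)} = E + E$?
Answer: $\frac{3400}{1153} \approx 2.9488$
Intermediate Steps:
$a{\left(E \right)} = 2 E$
$c{\left(J,q \right)} = - \frac{1}{20}$
$\frac{439 + 71}{c{\left(22,a{\left(5 \right)} \right)} + 173} = \frac{439 + 71}{- \frac{1}{20} + 173} = \frac{510}{\frac{3459}{20}} = 510 \cdot \frac{20}{3459} = \frac{3400}{1153}$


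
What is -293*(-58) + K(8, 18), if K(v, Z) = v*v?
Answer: 17058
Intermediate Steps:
K(v, Z) = v**2
-293*(-58) + K(8, 18) = -293*(-58) + 8**2 = 16994 + 64 = 17058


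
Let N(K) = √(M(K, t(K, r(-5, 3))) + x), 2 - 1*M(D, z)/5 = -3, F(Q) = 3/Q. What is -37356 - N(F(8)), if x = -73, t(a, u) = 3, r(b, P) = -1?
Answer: -37356 - 4*I*√3 ≈ -37356.0 - 6.9282*I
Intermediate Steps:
M(D, z) = 25 (M(D, z) = 10 - 5*(-3) = 10 + 15 = 25)
N(K) = 4*I*√3 (N(K) = √(25 - 73) = √(-48) = 4*I*√3)
-37356 - N(F(8)) = -37356 - 4*I*√3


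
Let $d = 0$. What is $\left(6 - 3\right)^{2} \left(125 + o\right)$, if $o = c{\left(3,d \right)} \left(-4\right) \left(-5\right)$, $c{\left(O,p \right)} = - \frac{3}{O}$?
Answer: $945$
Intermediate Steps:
$o = -20$ ($o = - \frac{3}{3} \left(-4\right) \left(-5\right) = \left(-3\right) \frac{1}{3} \left(-4\right) \left(-5\right) = \left(-1\right) \left(-4\right) \left(-5\right) = 4 \left(-5\right) = -20$)
$\left(6 - 3\right)^{2} \left(125 + o\right) = \left(6 - 3\right)^{2} \left(125 - 20\right) = 3^{2} \cdot 105 = 9 \cdot 105 = 945$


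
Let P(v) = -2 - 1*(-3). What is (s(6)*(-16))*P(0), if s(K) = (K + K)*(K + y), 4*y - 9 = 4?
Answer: -1776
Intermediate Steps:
y = 13/4 (y = 9/4 + (¼)*4 = 9/4 + 1 = 13/4 ≈ 3.2500)
P(v) = 1 (P(v) = -2 + 3 = 1)
s(K) = 2*K*(13/4 + K) (s(K) = (K + K)*(K + 13/4) = (2*K)*(13/4 + K) = 2*K*(13/4 + K))
(s(6)*(-16))*P(0) = (((½)*6*(13 + 4*6))*(-16))*1 = (((½)*6*(13 + 24))*(-16))*1 = (((½)*6*37)*(-16))*1 = (111*(-16))*1 = -1776*1 = -1776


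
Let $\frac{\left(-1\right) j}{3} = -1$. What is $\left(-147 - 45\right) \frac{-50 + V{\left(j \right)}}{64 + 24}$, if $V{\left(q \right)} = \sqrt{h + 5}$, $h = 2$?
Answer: $\frac{1200}{11} - \frac{24 \sqrt{7}}{11} \approx 103.32$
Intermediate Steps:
$j = 3$ ($j = \left(-3\right) \left(-1\right) = 3$)
$V{\left(q \right)} = \sqrt{7}$ ($V{\left(q \right)} = \sqrt{2 + 5} = \sqrt{7}$)
$\left(-147 - 45\right) \frac{-50 + V{\left(j \right)}}{64 + 24} = \left(-147 - 45\right) \frac{-50 + \sqrt{7}}{64 + 24} = - 192 \frac{-50 + \sqrt{7}}{88} = - 192 \left(-50 + \sqrt{7}\right) \frac{1}{88} = - 192 \left(- \frac{25}{44} + \frac{\sqrt{7}}{88}\right) = \frac{1200}{11} - \frac{24 \sqrt{7}}{11}$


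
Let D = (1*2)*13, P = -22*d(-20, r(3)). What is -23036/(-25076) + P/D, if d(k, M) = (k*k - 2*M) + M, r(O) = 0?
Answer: -27508733/81497 ≈ -337.54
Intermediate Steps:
d(k, M) = k² - M (d(k, M) = (k² - 2*M) + M = k² - M)
P = -8800 (P = -22*((-20)² - 1*0) = -22*(400 + 0) = -22*400 = -8800)
D = 26 (D = 2*13 = 26)
-23036/(-25076) + P/D = -23036/(-25076) - 8800/26 = -23036*(-1/25076) - 8800*1/26 = 5759/6269 - 4400/13 = -27508733/81497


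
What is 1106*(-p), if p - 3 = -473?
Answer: 519820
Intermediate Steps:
p = -470 (p = 3 - 473 = -470)
1106*(-p) = 1106*(-1*(-470)) = 1106*470 = 519820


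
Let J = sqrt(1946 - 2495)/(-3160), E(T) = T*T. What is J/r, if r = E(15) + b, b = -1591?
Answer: 3*I*sqrt(61)/4316560 ≈ 5.4281e-6*I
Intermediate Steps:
E(T) = T**2
r = -1366 (r = 15**2 - 1591 = 225 - 1591 = -1366)
J = -3*I*sqrt(61)/3160 (J = sqrt(-549)*(-1/3160) = (3*I*sqrt(61))*(-1/3160) = -3*I*sqrt(61)/3160 ≈ -0.0074148*I)
J/r = -3*I*sqrt(61)/3160/(-1366) = -3*I*sqrt(61)/3160*(-1/1366) = 3*I*sqrt(61)/4316560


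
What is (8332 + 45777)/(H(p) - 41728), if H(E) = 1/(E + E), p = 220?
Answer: -23807960/18360319 ≈ -1.2967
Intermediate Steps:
H(E) = 1/(2*E)
(8332 + 45777)/(H(p) - 41728) = (8332 + 45777)/((½)/220 - 41728) = 54109/((½)*(1/220) - 41728) = 54109/(1/440 - 41728) = 54109/(-18360319/440) = 54109*(-440/18360319) = -23807960/18360319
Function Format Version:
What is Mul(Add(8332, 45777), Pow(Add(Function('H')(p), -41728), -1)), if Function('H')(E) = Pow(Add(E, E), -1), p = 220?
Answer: Rational(-23807960, 18360319) ≈ -1.2967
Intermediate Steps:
Function('H')(E) = Mul(Rational(1, 2), Pow(E, -1)) (Function('H')(E) = Pow(Mul(2, E), -1) = Mul(Rational(1, 2), Pow(E, -1)))
Mul(Add(8332, 45777), Pow(Add(Function('H')(p), -41728), -1)) = Mul(Add(8332, 45777), Pow(Add(Mul(Rational(1, 2), Pow(220, -1)), -41728), -1)) = Mul(54109, Pow(Add(Mul(Rational(1, 2), Rational(1, 220)), -41728), -1)) = Mul(54109, Pow(Add(Rational(1, 440), -41728), -1)) = Mul(54109, Pow(Rational(-18360319, 440), -1)) = Mul(54109, Rational(-440, 18360319)) = Rational(-23807960, 18360319)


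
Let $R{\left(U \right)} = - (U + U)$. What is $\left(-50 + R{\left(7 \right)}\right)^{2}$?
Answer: $4096$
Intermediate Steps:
$R{\left(U \right)} = - 2 U$
$\left(-50 + R{\left(7 \right)}\right)^{2} = \left(-50 - 14\right)^{2} = \left(-64\right)^{2} = 4096$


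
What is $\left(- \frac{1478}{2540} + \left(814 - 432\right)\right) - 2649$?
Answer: $- \frac{2879829}{1270} \approx -2267.6$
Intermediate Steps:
$\left(- \frac{1478}{2540} + \left(814 - 432\right)\right) - 2649 = \left(\left(-1478\right) \frac{1}{2540} + 382\right) - 2649 = \left(- \frac{739}{1270} + 382\right) - 2649 = \frac{484401}{1270} - 2649 = - \frac{2879829}{1270}$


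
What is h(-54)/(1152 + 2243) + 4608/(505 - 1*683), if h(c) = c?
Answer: -7826886/302155 ≈ -25.904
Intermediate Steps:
h(-54)/(1152 + 2243) + 4608/(505 - 1*683) = -54/(1152 + 2243) + 4608/(505 - 1*683) = -54/3395 + 4608/(505 - 683) = -54*1/3395 + 4608/(-178) = -54/3395 + 4608*(-1/178) = -54/3395 - 2304/89 = -7826886/302155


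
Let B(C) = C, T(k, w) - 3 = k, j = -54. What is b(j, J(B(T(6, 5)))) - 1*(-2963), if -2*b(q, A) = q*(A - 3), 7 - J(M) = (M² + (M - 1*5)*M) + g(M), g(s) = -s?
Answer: 155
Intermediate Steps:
T(k, w) = 3 + k
J(M) = 7 + M - M² - M*(-5 + M) (J(M) = 7 - ((M² + (M - 1*5)*M) - M) = 7 - ((M² + (M - 5)*M) - M) = 7 - ((M² + (-5 + M)*M) - M) = 7 - ((M² + M*(-5 + M)) - M) = 7 - (M² - M + M*(-5 + M)) = 7 + (M - M² - M*(-5 + M)) = 7 + M - M² - M*(-5 + M))
b(q, A) = -q*(-3 + A)/2 (b(q, A) = -q*(A - 3)/2 = -q*(-3 + A)/2)
b(j, J(B(T(6, 5)))) - 1*(-2963) = (½)*(-54)*(3 - (7 - 2*(3 + 6)² + 6*(3 + 6))) - 1*(-2963) = (½)*(-54)*(3 - (7 - 2*9² + 6*9)) + 2963 = (½)*(-54)*(3 - (7 - 2*81 + 54)) + 2963 = (½)*(-54)*(3 - (7 - 162 + 54)) + 2963 = (½)*(-54)*(3 - 1*(-101)) + 2963 = (½)*(-54)*(3 + 101) + 2963 = (½)*(-54)*104 + 2963 = -2808 + 2963 = 155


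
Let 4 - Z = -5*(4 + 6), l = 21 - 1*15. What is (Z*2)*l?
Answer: 648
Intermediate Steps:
l = 6 (l = 21 - 15 = 6)
Z = 54 (Z = 4 - (-5)*(4 + 6) = 4 - (-5)*10 = 4 - 1*(-50) = 4 + 50 = 54)
(Z*2)*l = (54*2)*6 = 108*6 = 648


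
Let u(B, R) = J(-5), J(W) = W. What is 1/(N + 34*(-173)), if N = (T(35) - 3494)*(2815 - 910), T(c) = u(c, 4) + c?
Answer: -1/6604802 ≈ -1.5140e-7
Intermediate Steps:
u(B, R) = -5
T(c) = -5 + c
N = -6598920 (N = ((-5 + 35) - 3494)*(2815 - 910) = (30 - 3494)*1905 = -3464*1905 = -6598920)
1/(N + 34*(-173)) = 1/(-6598920 + 34*(-173)) = 1/(-6598920 - 5882) = 1/(-6604802) = -1/6604802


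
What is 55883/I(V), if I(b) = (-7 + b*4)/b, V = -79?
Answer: 4414757/323 ≈ 13668.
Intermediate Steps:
I(b) = (-7 + 4*b)/b
55883/I(V) = 55883/(4 - 7/(-79)) = 55883/(4 - 7*(-1/79)) = 55883/(4 + 7/79) = 55883/(323/79) = 55883*(79/323) = 4414757/323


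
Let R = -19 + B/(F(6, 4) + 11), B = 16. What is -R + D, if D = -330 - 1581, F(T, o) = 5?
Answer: -1893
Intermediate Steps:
D = -1911
R = -18 (R = -19 + 16/(5 + 11) = -19 + 16/16 = -19 + 16*(1/16) = -19 + 1 = -18)
-R + D = -1*(-18) - 1911 = 18 - 1911 = -1893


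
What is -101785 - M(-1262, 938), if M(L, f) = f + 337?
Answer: -103060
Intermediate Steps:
M(L, f) = 337 + f
-101785 - M(-1262, 938) = -101785 - (337 + 938) = -101785 - 1*1275 = -101785 - 1275 = -103060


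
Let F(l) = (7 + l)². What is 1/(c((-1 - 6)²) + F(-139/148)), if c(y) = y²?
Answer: 21904/53396113 ≈ 0.00041022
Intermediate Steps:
1/(c((-1 - 6)²) + F(-139/148)) = 1/(((-1 - 6)²)² + (7 - 139/148)²) = 1/(((-7)²)² + (7 - 139*1/148)²) = 1/(49² + (7 - 139/148)²) = 1/(2401 + (897/148)²) = 1/(2401 + 804609/21904) = 1/(53396113/21904) = 21904/53396113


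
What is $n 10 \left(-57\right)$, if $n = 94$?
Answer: $-53580$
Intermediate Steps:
$n 10 \left(-57\right) = 94 \cdot 10 \left(-57\right) = 940 \left(-57\right) = -53580$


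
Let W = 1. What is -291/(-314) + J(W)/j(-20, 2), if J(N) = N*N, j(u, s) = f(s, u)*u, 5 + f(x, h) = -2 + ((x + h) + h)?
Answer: 131107/141300 ≈ 0.92786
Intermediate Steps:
f(x, h) = -7 + x + 2*h (f(x, h) = -5 + (-2 + ((x + h) + h)) = -5 + (-2 + ((h + x) + h)) = -5 + (-2 + (x + 2*h)) = -5 + (-2 + x + 2*h) = -7 + x + 2*h)
j(u, s) = u*(-7 + s + 2*u) (j(u, s) = (-7 + s + 2*u)*u = u*(-7 + s + 2*u))
J(N) = N**2
-291/(-314) + J(W)/j(-20, 2) = -291/(-314) + 1**2/((-20*(-7 + 2 + 2*(-20)))) = -291*(-1/314) + 1/(-20*(-7 + 2 - 40)) = 291/314 + 1/(-20*(-45)) = 291/314 + 1/900 = 131107/141300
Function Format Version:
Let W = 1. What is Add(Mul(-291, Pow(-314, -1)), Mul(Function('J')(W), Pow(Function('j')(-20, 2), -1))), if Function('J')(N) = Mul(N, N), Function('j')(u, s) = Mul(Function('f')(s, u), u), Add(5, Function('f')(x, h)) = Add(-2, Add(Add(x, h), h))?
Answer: Rational(131107, 141300) ≈ 0.92786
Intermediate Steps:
Function('f')(x, h) = Add(-7, x, Mul(2, h)) (Function('f')(x, h) = Add(-5, Add(-2, Add(Add(x, h), h))) = Add(-5, Add(-2, Add(Add(h, x), h))) = Add(-5, Add(-2, Add(x, Mul(2, h)))) = Add(-5, Add(-2, x, Mul(2, h))) = Add(-7, x, Mul(2, h)))
Function('j')(u, s) = Mul(u, Add(-7, s, Mul(2, u))) (Function('j')(u, s) = Mul(Add(-7, s, Mul(2, u)), u) = Mul(u, Add(-7, s, Mul(2, u))))
Function('J')(N) = Pow(N, 2)
Add(Mul(-291, Pow(-314, -1)), Mul(Function('J')(W), Pow(Function('j')(-20, 2), -1))) = Add(Mul(-291, Pow(-314, -1)), Mul(Pow(1, 2), Pow(Mul(-20, Add(-7, 2, Mul(2, -20))), -1))) = Add(Mul(-291, Rational(-1, 314)), Mul(1, Pow(Mul(-20, Add(-7, 2, -40)), -1))) = Add(Rational(291, 314), Mul(1, Pow(Mul(-20, -45), -1))) = Add(Rational(291, 314), Mul(1, Pow(900, -1))) = Add(Rational(291, 314), Mul(1, Rational(1, 900))) = Add(Rational(291, 314), Rational(1, 900)) = Rational(131107, 141300)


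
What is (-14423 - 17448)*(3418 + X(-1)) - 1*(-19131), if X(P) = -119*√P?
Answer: -108915947 + 3792649*I ≈ -1.0892e+8 + 3.7926e+6*I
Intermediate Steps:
(-14423 - 17448)*(3418 + X(-1)) - 1*(-19131) = (-14423 - 17448)*(3418 - 119*I) - 1*(-19131) = -31871*(3418 - 119*I) + 19131 = (-108935078 + 3792649*I) + 19131 = -108915947 + 3792649*I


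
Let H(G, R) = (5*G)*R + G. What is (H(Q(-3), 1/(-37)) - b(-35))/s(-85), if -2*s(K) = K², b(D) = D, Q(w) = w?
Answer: -2398/267325 ≈ -0.0089704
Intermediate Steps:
H(G, R) = G + 5*G*R (H(G, R) = 5*G*R + G = G + 5*G*R)
s(K) = -K²/2
(H(Q(-3), 1/(-37)) - b(-35))/s(-85) = (-3*(1 + 5/(-37)) - 1*(-35))/((-½*(-85)²)) = (-3*(1 + 5*(-1/37)) + 35)/((-½*7225)) = (-3*(1 - 5/37) + 35)/(-7225/2) = (-3*32/37 + 35)*(-2/7225) = (-96/37 + 35)*(-2/7225) = (1199/37)*(-2/7225) = -2398/267325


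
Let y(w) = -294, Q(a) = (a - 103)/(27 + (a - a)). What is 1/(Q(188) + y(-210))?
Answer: -27/7853 ≈ -0.0034382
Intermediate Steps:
Q(a) = -103/27 + a/27 (Q(a) = (-103 + a)/(27 + 0) = (-103 + a)/27 = (-103 + a)*(1/27) = -103/27 + a/27)
1/(Q(188) + y(-210)) = 1/((-103/27 + (1/27)*188) - 294) = 1/((-103/27 + 188/27) - 294) = 1/(85/27 - 294) = 1/(-7853/27) = -27/7853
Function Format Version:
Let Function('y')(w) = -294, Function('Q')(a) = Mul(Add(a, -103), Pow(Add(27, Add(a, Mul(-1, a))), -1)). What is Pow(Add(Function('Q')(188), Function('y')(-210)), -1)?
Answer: Rational(-27, 7853) ≈ -0.0034382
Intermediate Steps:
Function('Q')(a) = Add(Rational(-103, 27), Mul(Rational(1, 27), a)) (Function('Q')(a) = Mul(Add(-103, a), Pow(Add(27, 0), -1)) = Mul(Add(-103, a), Pow(27, -1)) = Mul(Add(-103, a), Rational(1, 27)) = Add(Rational(-103, 27), Mul(Rational(1, 27), a)))
Pow(Add(Function('Q')(188), Function('y')(-210)), -1) = Pow(Add(Add(Rational(-103, 27), Mul(Rational(1, 27), 188)), -294), -1) = Pow(Add(Add(Rational(-103, 27), Rational(188, 27)), -294), -1) = Pow(Add(Rational(85, 27), -294), -1) = Pow(Rational(-7853, 27), -1) = Rational(-27, 7853)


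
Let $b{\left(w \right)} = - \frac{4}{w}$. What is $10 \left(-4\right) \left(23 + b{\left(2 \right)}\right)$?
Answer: $-840$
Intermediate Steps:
$10 \left(-4\right) \left(23 + b{\left(2 \right)}\right) = 10 \left(-4\right) \left(23 - \frac{4}{2}\right) = - 40 \left(23 - 2\right) = \left(-40\right) 21 = -840$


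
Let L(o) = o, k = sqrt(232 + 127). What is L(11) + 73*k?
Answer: 11 + 73*sqrt(359) ≈ 1394.2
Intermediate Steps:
k = sqrt(359) ≈ 18.947
L(11) + 73*k = 11 + 73*sqrt(359)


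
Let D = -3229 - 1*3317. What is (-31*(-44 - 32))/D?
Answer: -1178/3273 ≈ -0.35991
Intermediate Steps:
D = -6546 (D = -3229 - 3317 = -6546)
(-31*(-44 - 32))/D = -31*(-44 - 32)/(-6546) = -31*(-76)*(-1/6546) = 2356*(-1/6546) = -1178/3273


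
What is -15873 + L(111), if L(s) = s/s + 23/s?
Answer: -1761769/111 ≈ -15872.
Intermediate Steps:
L(s) = 1 + 23/s
-15873 + L(111) = -15873 + (23 + 111)/111 = -15873 + (1/111)*134 = -15873 + 134/111 = -1761769/111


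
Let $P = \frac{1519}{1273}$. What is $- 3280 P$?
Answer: $- \frac{4982320}{1273} \approx -3913.8$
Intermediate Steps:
$P = \frac{1519}{1273}$ ($P = 1519 \cdot \frac{1}{1273} = \frac{1519}{1273} \approx 1.1932$)
$- 3280 P = \left(-3280\right) \frac{1519}{1273} = - \frac{4982320}{1273}$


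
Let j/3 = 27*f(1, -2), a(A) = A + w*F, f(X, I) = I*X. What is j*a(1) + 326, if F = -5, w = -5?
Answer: -3886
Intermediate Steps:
a(A) = 25 + A (a(A) = A - 5*(-5) = A + 25 = 25 + A)
j = -162 (j = 3*(27*(-2*1)) = 3*(27*(-2)) = 3*(-54) = -162)
j*a(1) + 326 = -162*(25 + 1) + 326 = -162*26 + 326 = -4212 + 326 = -3886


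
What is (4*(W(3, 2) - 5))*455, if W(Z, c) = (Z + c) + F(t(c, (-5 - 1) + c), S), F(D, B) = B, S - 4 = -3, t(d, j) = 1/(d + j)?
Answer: 1820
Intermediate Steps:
S = 1 (S = 4 - 3 = 1)
W(Z, c) = 1 + Z + c (W(Z, c) = (Z + c) + 1 = 1 + Z + c)
(4*(W(3, 2) - 5))*455 = (4*((1 + 3 + 2) - 5))*455 = (4*(6 - 5))*455 = (4*1)*455 = 4*455 = 1820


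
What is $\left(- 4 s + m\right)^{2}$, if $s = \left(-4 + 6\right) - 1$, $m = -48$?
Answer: $2704$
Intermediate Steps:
$s = 1$ ($s = 2 - 1 = 1$)
$\left(- 4 s + m\right)^{2} = \left(\left(-4\right) 1 - 48\right)^{2} = \left(-4 - 48\right)^{2} = \left(-52\right)^{2} = 2704$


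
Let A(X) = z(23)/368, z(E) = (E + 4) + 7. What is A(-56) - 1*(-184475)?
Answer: 33943417/184 ≈ 1.8448e+5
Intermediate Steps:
z(E) = 11 + E (z(E) = (4 + E) + 7 = 11 + E)
A(X) = 17/184 (A(X) = (11 + 23)/368 = 34*(1/368) = 17/184)
A(-56) - 1*(-184475) = 17/184 - 1*(-184475) = 17/184 + 184475 = 33943417/184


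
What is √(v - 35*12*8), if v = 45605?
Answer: √42245 ≈ 205.54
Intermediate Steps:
√(v - 35*12*8) = √(45605 - 35*12*8) = √(45605 - 420*8) = √(45605 - 3360) = √42245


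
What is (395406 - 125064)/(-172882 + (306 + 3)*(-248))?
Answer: -135171/124757 ≈ -1.0835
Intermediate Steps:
(395406 - 125064)/(-172882 + (306 + 3)*(-248)) = 270342/(-172882 + 309*(-248)) = 270342/(-172882 - 76632) = 270342/(-249514) = 270342*(-1/249514) = -135171/124757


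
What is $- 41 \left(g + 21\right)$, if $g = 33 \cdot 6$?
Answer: $-8979$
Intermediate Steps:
$g = 198$
$- 41 \left(g + 21\right) = - 41 \left(198 + 21\right) = \left(-41\right) 219 = -8979$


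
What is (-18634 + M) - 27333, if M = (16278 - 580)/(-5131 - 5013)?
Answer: -233152473/5072 ≈ -45969.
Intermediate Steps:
M = -7849/5072 (M = 15698/(-10144) = 15698*(-1/10144) = -7849/5072 ≈ -1.5475)
(-18634 + M) - 27333 = (-18634 - 7849/5072) - 27333 = -94519497/5072 - 27333 = -233152473/5072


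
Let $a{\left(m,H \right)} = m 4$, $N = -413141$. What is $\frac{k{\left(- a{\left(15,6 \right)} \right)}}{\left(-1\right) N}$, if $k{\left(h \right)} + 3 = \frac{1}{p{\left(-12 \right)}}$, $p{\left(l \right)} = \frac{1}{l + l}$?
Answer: $- \frac{27}{413141} \approx -6.5353 \cdot 10^{-5}$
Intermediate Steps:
$a{\left(m,H \right)} = 4 m$
$p{\left(l \right)} = \frac{1}{2 l}$
$k{\left(h \right)} = -27$ ($k{\left(h \right)} = -3 + \frac{1}{\frac{1}{2} \frac{1}{-12}} = -3 + \frac{1}{\frac{1}{2} \left(- \frac{1}{12}\right)} = -3 + \frac{1}{- \frac{1}{24}} = -3 - 24 = -27$)
$\frac{k{\left(- a{\left(15,6 \right)} \right)}}{\left(-1\right) N} = - \frac{27}{\left(-1\right) \left(-413141\right)} = - \frac{27}{413141}$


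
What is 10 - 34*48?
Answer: -1622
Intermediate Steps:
10 - 34*48 = 10 - 1632 = -1622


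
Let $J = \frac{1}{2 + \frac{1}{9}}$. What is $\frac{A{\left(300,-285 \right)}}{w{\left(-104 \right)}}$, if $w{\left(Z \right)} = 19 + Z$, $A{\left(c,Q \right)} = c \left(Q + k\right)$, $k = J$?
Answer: $\frac{19080}{19} \approx 1004.2$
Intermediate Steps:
$J = \frac{9}{19}$ ($J = \frac{1}{2 + \frac{1}{9}} = \frac{1}{\frac{19}{9}} = \frac{9}{19} \approx 0.47368$)
$k = \frac{9}{19} \approx 0.47368$
$A{\left(c,Q \right)} = c \left(\frac{9}{19} + Q\right)$ ($A{\left(c,Q \right)} = c \left(Q + \frac{9}{19}\right) = c \left(\frac{9}{19} + Q\right)$)
$\frac{A{\left(300,-285 \right)}}{w{\left(-104 \right)}} = \frac{\frac{1}{19} \cdot 300 \left(9 + 19 \left(-285\right)\right)}{19 - 104} = \frac{\frac{1}{19} \cdot 300 \left(9 - 5415\right)}{-85} = \frac{1}{19} \cdot 300 \left(-5406\right) \left(- \frac{1}{85}\right) = \left(- \frac{1621800}{19}\right) \left(- \frac{1}{85}\right) = \frac{19080}{19}$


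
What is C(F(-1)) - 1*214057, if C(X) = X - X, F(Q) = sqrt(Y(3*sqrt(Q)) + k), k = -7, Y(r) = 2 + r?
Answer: -214057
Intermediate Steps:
F(Q) = sqrt(-5 + 3*sqrt(Q)) (F(Q) = sqrt((2 + 3*sqrt(Q)) - 7) = sqrt(-5 + 3*sqrt(Q)))
C(X) = 0
C(F(-1)) - 1*214057 = 0 - 1*214057 = 0 - 214057 = -214057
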